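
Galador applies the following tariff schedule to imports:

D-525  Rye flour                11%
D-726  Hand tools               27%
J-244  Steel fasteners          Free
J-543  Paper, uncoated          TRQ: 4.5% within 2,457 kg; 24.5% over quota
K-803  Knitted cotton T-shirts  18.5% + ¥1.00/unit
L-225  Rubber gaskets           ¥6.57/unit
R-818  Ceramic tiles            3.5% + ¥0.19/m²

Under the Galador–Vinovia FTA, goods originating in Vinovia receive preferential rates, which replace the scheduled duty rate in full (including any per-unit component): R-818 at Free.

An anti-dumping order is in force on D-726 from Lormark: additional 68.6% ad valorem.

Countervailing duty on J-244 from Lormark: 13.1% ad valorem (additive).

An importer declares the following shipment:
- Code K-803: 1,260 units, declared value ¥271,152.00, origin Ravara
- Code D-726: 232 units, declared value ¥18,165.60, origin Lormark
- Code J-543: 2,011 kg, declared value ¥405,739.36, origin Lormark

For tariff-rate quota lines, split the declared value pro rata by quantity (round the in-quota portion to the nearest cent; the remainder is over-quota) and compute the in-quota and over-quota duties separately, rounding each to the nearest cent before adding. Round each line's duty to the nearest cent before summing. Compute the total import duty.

Line 1 (K-803, Ravara, 1,260 units, ¥271,152.00):
Base rate for K-803 is 18.5% + ¥1.00/unit.
Duty = ¥271,152.00 × 18.5% + 1,260 × ¥1.00 = ¥51,423.12.
Line 2 (D-726, Lormark, 232 units, ¥18,165.60):
Base rate for D-726 is 27%.
Additional duty on D-726 from Lormark: +68.6%. Applied ad valorem rate: 27% + 68.6% = 95.6%.
Duty = ¥18,165.60 × 95.6% = ¥17,366.31.
Line 3 (J-543, Lormark, 2,011 kg, ¥405,739.36):
Code J-543 is under a tariff-rate quota (threshold 2,457 kg). Quantity 2,011 kg is within the quota, so the in-quota rate 4.5% applies to the full value.
Duty = ¥405,739.36 × 4.5% = ¥18,258.27.
Total = ¥51,423.12 + ¥17,366.31 + ¥18,258.27 = ¥87,047.70.

¥87,047.70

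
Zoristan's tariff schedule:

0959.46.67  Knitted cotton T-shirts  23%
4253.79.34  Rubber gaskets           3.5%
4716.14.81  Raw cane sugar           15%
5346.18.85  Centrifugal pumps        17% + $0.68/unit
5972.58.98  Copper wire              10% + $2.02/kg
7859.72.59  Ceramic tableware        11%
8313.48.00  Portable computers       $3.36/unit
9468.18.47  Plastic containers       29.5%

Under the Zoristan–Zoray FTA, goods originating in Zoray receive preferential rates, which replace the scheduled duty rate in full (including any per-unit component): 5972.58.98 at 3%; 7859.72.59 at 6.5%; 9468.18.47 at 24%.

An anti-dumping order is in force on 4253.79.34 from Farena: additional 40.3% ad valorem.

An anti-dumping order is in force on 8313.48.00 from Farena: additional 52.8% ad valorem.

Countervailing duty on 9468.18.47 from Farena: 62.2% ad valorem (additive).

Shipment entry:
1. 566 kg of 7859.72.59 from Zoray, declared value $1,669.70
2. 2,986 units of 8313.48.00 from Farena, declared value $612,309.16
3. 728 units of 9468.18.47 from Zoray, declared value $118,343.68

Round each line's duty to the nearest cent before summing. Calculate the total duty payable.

Line 1 (7859.72.59, Zoray, 566 kg, $1,669.70):
Base rate for 7859.72.59 is 11%.
Origin Zoray qualifies under the Zoristan–Zoray agreement and 7859.72.59 is covered: preferential rate 6.5% applies instead.
Duty = $1,669.70 × 6.5% = $108.53.
Line 2 (8313.48.00, Farena, 2,986 units, $612,309.16):
Base rate for 8313.48.00 is $3.36/unit.
Additional duty on 8313.48.00 from Farena: +52.8% ad valorem. Applied ad valorem rate = 52.8%.
Duty = $612,309.16 × 52.8% + 2,986 × $3.36 = $333,332.20.
Line 3 (9468.18.47, Zoray, 728 units, $118,343.68):
Base rate for 9468.18.47 is 29.5%.
Origin Zoray qualifies under the Zoristan–Zoray agreement and 9468.18.47 is covered: preferential rate 24% applies instead.
The additional-duty order on 9468.18.47 targets Farena, not Zoray; it does not apply.
Duty = $118,343.68 × 24% = $28,402.48.
Total = $108.53 + $333,332.20 + $28,402.48 = $361,843.21.

$361,843.21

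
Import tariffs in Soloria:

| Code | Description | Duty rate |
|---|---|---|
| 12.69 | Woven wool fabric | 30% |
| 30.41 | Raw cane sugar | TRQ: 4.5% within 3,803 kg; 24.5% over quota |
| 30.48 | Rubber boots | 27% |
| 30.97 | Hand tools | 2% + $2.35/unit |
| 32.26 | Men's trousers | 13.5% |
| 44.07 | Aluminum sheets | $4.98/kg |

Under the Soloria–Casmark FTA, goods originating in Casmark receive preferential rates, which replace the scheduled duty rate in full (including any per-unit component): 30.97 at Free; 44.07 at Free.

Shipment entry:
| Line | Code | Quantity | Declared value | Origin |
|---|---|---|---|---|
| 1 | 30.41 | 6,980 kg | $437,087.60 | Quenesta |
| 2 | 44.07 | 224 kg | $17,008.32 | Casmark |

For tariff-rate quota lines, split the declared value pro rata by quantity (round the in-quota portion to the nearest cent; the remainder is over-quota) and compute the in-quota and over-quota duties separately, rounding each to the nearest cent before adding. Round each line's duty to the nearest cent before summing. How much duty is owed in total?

Line 1 (30.41, Quenesta, 6,980 kg, $437,087.60):
Code 30.41 is under a tariff-rate quota (threshold 3,803 kg). In-quota: 3,803 kg at 4.5%; over-quota: 3,177 kg at 24.5%.
Pro-rata value split: in-quota = $437,087.60 × 3,803/6,980 = $238,143.86; over-quota = $437,087.60 − $238,143.86 = $198,943.74.
In-quota duty = $238,143.86 × 4.5% = $10,716.47. Over-quota duty = $198,943.74 × 24.5% = $48,741.22.
Line duty = $10,716.47 + $48,741.22 = $59,457.69.
Line 2 (44.07, Casmark, 224 kg, $17,008.32):
Base rate for 44.07 is $4.98/kg.
Origin Casmark qualifies under the Soloria–Casmark agreement and 44.07 is covered: preferential rate Free applies instead.
Duty = $17,008.32 × 0% = $0.00.
Total = $59,457.69 + $0.00 = $59,457.69.

$59,457.69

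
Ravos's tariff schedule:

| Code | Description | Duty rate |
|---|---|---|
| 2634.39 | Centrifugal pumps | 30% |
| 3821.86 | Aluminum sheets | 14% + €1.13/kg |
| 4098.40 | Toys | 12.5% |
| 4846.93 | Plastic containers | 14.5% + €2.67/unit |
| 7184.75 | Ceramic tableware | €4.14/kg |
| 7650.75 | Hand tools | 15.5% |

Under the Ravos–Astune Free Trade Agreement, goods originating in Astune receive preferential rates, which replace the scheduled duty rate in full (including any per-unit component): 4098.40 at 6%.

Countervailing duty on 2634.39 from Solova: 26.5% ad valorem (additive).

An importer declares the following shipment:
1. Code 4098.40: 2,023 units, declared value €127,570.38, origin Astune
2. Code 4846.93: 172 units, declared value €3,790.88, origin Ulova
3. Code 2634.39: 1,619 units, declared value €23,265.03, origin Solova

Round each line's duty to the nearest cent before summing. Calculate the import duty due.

€21,807.88

Line 1 (4098.40, Astune, 2,023 units, €127,570.38):
Base rate for 4098.40 is 12.5%.
Origin Astune qualifies under the Ravos–Astune agreement and 4098.40 is covered: preferential rate 6% applies instead.
Duty = €127,570.38 × 6% = €7,654.22.
Line 2 (4846.93, Ulova, 172 units, €3,790.88):
Base rate for 4846.93 is 14.5% + €2.67/unit.
Duty = €3,790.88 × 14.5% + 172 × €2.67 = €1,008.92.
Line 3 (2634.39, Solova, 1,619 units, €23,265.03):
Base rate for 2634.39 is 30%.
Additional duty on 2634.39 from Solova: +26.5%. Applied ad valorem rate: 30% + 26.5% = 56.5%.
Duty = €23,265.03 × 56.5% = €13,144.74.
Total = €7,654.22 + €1,008.92 + €13,144.74 = €21,807.88.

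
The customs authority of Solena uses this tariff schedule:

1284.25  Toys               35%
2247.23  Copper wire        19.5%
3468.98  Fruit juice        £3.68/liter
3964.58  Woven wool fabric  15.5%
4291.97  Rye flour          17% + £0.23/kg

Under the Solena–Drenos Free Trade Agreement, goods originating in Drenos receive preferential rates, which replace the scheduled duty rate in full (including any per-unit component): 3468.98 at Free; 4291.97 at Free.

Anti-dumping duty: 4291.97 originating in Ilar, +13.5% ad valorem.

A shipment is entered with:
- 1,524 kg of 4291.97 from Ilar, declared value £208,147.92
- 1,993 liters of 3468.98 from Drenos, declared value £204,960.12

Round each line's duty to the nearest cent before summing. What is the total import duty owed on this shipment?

£63,835.64

Line 1 (4291.97, Ilar, 1,524 kg, £208,147.92):
Base rate for 4291.97 is 17% + £0.23/kg.
4291.97 has an FTA preferential rate, but origin Ilar is not Drenos; base rate stands.
Additional duty on 4291.97 from Ilar: +13.5%. Applied ad valorem rate: 17% + 13.5% = 30.5%.
Duty = £208,147.92 × 30.5% + 1,524 × £0.23 = £63,835.64.
Line 2 (3468.98, Drenos, 1,993 liters, £204,960.12):
Base rate for 3468.98 is £3.68/liter.
Origin Drenos qualifies under the Solena–Drenos agreement and 3468.98 is covered: preferential rate Free applies instead.
Duty = £204,960.12 × 0% = £0.00.
Total = £63,835.64 + £0.00 = £63,835.64.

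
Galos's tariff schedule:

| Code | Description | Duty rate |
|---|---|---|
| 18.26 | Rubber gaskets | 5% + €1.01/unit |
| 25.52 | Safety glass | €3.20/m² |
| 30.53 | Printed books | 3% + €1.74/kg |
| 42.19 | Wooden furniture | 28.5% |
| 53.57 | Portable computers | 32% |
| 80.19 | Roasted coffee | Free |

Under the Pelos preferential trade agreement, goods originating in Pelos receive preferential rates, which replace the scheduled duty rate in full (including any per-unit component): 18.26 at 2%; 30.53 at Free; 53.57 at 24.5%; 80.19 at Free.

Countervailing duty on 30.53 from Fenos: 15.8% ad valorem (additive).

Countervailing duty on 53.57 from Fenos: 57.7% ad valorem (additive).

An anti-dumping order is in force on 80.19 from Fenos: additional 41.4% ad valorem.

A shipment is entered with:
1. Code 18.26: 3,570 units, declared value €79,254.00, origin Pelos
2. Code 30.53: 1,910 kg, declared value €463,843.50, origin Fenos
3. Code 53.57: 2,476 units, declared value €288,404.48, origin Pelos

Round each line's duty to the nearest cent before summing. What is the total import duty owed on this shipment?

Line 1 (18.26, Pelos, 3,570 units, €79,254.00):
Base rate for 18.26 is 5% + €1.01/unit.
Origin Pelos qualifies under the Galos–Pelos agreement and 18.26 is covered: preferential rate 2% applies instead.
Duty = €79,254.00 × 2% = €1,585.08.
Line 2 (30.53, Fenos, 1,910 kg, €463,843.50):
Base rate for 30.53 is 3% + €1.74/kg.
30.53 has an FTA preferential rate, but origin Fenos is not Pelos; base rate stands.
Additional duty on 30.53 from Fenos: +15.8%. Applied ad valorem rate: 3% + 15.8% = 18.8%.
Duty = €463,843.50 × 18.8% + 1,910 × €1.74 = €90,525.98.
Line 3 (53.57, Pelos, 2,476 units, €288,404.48):
Base rate for 53.57 is 32%.
Origin Pelos qualifies under the Galos–Pelos agreement and 53.57 is covered: preferential rate 24.5% applies instead.
The additional-duty order on 53.57 targets Fenos, not Pelos; it does not apply.
Duty = €288,404.48 × 24.5% = €70,659.10.
Total = €1,585.08 + €90,525.98 + €70,659.10 = €162,770.16.

€162,770.16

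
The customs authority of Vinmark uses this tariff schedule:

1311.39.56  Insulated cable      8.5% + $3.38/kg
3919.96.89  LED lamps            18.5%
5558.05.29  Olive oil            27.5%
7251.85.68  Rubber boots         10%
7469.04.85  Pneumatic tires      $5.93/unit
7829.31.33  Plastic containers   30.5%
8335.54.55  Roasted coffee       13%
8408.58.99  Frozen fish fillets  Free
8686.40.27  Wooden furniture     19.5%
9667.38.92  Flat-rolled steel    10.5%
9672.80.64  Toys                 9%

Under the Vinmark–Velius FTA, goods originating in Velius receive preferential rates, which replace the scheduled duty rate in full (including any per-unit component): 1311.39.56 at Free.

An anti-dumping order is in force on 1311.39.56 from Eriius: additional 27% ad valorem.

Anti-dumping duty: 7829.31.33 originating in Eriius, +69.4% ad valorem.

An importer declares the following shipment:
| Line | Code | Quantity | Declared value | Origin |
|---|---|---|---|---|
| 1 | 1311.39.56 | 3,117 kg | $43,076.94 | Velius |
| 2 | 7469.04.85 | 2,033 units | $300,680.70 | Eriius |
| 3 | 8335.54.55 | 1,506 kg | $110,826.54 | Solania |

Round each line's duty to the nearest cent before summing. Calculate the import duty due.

$26,463.14

Line 1 (1311.39.56, Velius, 3,117 kg, $43,076.94):
Base rate for 1311.39.56 is 8.5% + $3.38/kg.
Origin Velius qualifies under the Vinmark–Velius agreement and 1311.39.56 is covered: preferential rate Free applies instead.
The additional-duty order on 1311.39.56 targets Eriius, not Velius; it does not apply.
Duty = $43,076.94 × 0% = $0.00.
Line 2 (7469.04.85, Eriius, 2,033 units, $300,680.70):
Base rate for 7469.04.85 is $5.93/unit.
Duty = 2,033 × $5.93 = $12,055.69.
Line 3 (8335.54.55, Solania, 1,506 kg, $110,826.54):
Base rate for 8335.54.55 is 13%.
Duty = $110,826.54 × 13% = $14,407.45.
Total = $0.00 + $12,055.69 + $14,407.45 = $26,463.14.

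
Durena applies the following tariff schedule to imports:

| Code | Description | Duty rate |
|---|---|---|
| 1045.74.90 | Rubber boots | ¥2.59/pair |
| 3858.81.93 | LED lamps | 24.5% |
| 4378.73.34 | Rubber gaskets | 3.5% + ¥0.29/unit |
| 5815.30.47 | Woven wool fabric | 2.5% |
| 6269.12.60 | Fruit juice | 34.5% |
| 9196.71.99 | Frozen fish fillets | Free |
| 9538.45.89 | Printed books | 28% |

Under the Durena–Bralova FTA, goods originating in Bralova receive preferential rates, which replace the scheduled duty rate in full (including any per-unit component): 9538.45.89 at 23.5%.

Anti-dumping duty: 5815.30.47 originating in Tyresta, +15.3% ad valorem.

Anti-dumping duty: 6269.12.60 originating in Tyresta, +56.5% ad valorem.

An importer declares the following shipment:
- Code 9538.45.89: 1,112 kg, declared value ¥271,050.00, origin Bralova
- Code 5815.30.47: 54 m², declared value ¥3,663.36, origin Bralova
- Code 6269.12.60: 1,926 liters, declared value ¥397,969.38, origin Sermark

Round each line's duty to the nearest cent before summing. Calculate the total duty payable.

¥201,087.77

Line 1 (9538.45.89, Bralova, 1,112 kg, ¥271,050.00):
Base rate for 9538.45.89 is 28%.
Origin Bralova qualifies under the Durena–Bralova agreement and 9538.45.89 is covered: preferential rate 23.5% applies instead.
Duty = ¥271,050.00 × 23.5% = ¥63,696.75.
Line 2 (5815.30.47, Bralova, 54 m², ¥3,663.36):
Base rate for 5815.30.47 is 2.5%.
Origin Bralova is the FTA partner but 5815.30.47 is not on the preference list; base rate stands.
The additional-duty order on 5815.30.47 targets Tyresta, not Bralova; it does not apply.
Duty = ¥3,663.36 × 2.5% = ¥91.58.
Line 3 (6269.12.60, Sermark, 1,926 liters, ¥397,969.38):
Base rate for 6269.12.60 is 34.5%.
The additional-duty order on 6269.12.60 targets Tyresta, not Sermark; it does not apply.
Duty = ¥397,969.38 × 34.5% = ¥137,299.44.
Total = ¥63,696.75 + ¥91.58 + ¥137,299.44 = ¥201,087.77.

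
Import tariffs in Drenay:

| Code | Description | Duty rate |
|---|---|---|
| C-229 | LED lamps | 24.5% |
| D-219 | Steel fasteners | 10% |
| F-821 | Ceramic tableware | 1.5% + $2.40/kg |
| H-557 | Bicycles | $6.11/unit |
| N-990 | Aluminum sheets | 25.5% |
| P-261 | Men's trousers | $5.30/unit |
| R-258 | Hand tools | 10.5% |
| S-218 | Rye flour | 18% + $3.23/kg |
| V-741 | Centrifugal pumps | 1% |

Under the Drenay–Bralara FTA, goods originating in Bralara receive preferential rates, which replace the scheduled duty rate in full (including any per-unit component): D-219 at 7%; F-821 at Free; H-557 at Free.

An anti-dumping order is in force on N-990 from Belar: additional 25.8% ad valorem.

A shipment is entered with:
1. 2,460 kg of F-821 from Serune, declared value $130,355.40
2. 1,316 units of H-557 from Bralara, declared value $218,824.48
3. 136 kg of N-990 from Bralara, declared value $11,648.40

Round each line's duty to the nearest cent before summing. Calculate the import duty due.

Line 1 (F-821, Serune, 2,460 kg, $130,355.40):
Base rate for F-821 is 1.5% + $2.40/kg.
F-821 has an FTA preferential rate, but origin Serune is not Bralara; base rate stands.
Duty = $130,355.40 × 1.5% + 2,460 × $2.40 = $7,859.33.
Line 2 (H-557, Bralara, 1,316 units, $218,824.48):
Base rate for H-557 is $6.11/unit.
Origin Bralara qualifies under the Drenay–Bralara agreement and H-557 is covered: preferential rate Free applies instead.
Duty = $218,824.48 × 0% = $0.00.
Line 3 (N-990, Bralara, 136 kg, $11,648.40):
Base rate for N-990 is 25.5%.
Origin Bralara is the FTA partner but N-990 is not on the preference list; base rate stands.
The additional-duty order on N-990 targets Belar, not Bralara; it does not apply.
Duty = $11,648.40 × 25.5% = $2,970.34.
Total = $7,859.33 + $0.00 + $2,970.34 = $10,829.67.

$10,829.67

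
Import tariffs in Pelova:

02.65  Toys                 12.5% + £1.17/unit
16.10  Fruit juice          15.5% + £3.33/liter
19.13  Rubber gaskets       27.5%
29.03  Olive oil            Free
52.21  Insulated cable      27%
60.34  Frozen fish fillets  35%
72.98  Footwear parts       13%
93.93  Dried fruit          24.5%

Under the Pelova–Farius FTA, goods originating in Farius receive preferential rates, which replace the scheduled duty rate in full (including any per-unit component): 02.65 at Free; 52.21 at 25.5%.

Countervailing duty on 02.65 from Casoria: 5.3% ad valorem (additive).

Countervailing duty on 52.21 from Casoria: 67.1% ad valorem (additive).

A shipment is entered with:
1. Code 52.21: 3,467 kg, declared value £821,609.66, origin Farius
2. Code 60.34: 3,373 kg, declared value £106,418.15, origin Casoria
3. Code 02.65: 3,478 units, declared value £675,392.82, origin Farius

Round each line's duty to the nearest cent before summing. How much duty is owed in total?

£246,756.81

Line 1 (52.21, Farius, 3,467 kg, £821,609.66):
Base rate for 52.21 is 27%.
Origin Farius qualifies under the Pelova–Farius agreement and 52.21 is covered: preferential rate 25.5% applies instead.
The additional-duty order on 52.21 targets Casoria, not Farius; it does not apply.
Duty = £821,609.66 × 25.5% = £209,510.46.
Line 2 (60.34, Casoria, 3,373 kg, £106,418.15):
Base rate for 60.34 is 35%.
Duty = £106,418.15 × 35% = £37,246.35.
Line 3 (02.65, Farius, 3,478 units, £675,392.82):
Base rate for 02.65 is 12.5% + £1.17/unit.
Origin Farius qualifies under the Pelova–Farius agreement and 02.65 is covered: preferential rate Free applies instead.
The additional-duty order on 02.65 targets Casoria, not Farius; it does not apply.
Duty = £675,392.82 × 0% = £0.00.
Total = £209,510.46 + £37,246.35 + £0.00 = £246,756.81.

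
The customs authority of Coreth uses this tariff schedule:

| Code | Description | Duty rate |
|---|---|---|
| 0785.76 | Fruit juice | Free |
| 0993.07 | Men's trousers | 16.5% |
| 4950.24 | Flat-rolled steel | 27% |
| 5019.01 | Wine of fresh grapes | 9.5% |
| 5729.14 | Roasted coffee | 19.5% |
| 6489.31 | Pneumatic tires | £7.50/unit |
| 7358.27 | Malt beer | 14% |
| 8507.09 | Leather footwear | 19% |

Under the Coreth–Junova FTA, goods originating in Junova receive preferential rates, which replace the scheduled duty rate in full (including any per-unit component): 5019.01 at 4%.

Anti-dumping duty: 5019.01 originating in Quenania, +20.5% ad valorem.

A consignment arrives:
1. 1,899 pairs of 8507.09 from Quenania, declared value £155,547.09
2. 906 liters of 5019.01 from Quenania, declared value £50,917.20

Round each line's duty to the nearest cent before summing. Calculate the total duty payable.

Line 1 (8507.09, Quenania, 1,899 pairs, £155,547.09):
Base rate for 8507.09 is 19%.
Duty = £155,547.09 × 19% = £29,553.95.
Line 2 (5019.01, Quenania, 906 liters, £50,917.20):
Base rate for 5019.01 is 9.5%.
5019.01 has an FTA preferential rate, but origin Quenania is not Junova; base rate stands.
Additional duty on 5019.01 from Quenania: +20.5%. Applied ad valorem rate: 9.5% + 20.5% = 30%.
Duty = £50,917.20 × 30% = £15,275.16.
Total = £29,553.95 + £15,275.16 = £44,829.11.

£44,829.11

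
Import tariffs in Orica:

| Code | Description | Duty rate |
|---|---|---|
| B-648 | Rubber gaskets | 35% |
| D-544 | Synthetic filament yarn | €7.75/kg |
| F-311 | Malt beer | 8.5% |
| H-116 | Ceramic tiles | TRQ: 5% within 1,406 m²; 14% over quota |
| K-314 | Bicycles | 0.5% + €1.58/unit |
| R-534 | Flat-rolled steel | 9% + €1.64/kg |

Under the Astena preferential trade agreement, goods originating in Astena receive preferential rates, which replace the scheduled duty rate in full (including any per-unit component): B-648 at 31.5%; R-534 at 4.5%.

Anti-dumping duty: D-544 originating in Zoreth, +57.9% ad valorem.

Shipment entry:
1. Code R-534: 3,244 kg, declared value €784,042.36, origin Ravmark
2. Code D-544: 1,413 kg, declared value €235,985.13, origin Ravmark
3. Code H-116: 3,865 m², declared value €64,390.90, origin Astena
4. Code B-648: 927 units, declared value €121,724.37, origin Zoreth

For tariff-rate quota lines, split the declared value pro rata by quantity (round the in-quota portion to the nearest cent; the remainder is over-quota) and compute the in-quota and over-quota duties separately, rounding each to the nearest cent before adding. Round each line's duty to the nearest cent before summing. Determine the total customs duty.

Line 1 (R-534, Ravmark, 3,244 kg, €784,042.36):
Base rate for R-534 is 9% + €1.64/kg.
R-534 has an FTA preferential rate, but origin Ravmark is not Astena; base rate stands.
Duty = €784,042.36 × 9% + 3,244 × €1.64 = €75,883.97.
Line 2 (D-544, Ravmark, 1,413 kg, €235,985.13):
Base rate for D-544 is €7.75/kg.
The additional-duty order on D-544 targets Zoreth, not Ravmark; it does not apply.
Duty = 1,413 × €7.75 = €10,950.75.
Line 3 (H-116, Astena, 3,865 m², €64,390.90):
Code H-116 is under a tariff-rate quota (threshold 1,406 m²). In-quota: 1,406 m² at 5%; over-quota: 2,459 m² at 14%.
Pro-rata value split: in-quota = €64,390.90 × 1,406/3,865 = €23,423.96; over-quota = €64,390.90 − €23,423.96 = €40,966.94.
In-quota duty = €23,423.96 × 5% = €1,171.20. Over-quota duty = €40,966.94 × 14% = €5,735.37.
Line duty = €1,171.20 + €5,735.37 = €6,906.57.
Line 4 (B-648, Zoreth, 927 units, €121,724.37):
Base rate for B-648 is 35%.
B-648 has an FTA preferential rate, but origin Zoreth is not Astena; base rate stands.
Duty = €121,724.37 × 35% = €42,603.53.
Total = €75,883.97 + €10,950.75 + €6,906.57 + €42,603.53 = €136,344.82.

€136,344.82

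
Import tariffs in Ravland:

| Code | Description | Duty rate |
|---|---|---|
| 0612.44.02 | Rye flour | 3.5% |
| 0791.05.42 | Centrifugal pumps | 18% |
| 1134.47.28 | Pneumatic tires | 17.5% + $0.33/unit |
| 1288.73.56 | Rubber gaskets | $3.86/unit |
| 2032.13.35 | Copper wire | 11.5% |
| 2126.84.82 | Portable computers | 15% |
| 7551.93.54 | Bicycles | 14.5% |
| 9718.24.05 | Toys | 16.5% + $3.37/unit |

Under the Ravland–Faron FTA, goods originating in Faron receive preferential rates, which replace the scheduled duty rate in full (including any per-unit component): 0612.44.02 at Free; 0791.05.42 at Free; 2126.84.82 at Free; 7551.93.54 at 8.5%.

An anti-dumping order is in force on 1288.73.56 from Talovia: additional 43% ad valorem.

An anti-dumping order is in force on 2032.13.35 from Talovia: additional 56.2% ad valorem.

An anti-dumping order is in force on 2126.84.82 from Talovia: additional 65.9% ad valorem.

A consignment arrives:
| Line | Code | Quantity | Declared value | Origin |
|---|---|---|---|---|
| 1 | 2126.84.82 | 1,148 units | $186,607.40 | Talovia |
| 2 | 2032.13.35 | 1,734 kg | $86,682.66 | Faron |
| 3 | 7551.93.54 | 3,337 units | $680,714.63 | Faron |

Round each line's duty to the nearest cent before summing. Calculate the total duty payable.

$218,794.64

Line 1 (2126.84.82, Talovia, 1,148 units, $186,607.40):
Base rate for 2126.84.82 is 15%.
2126.84.82 has an FTA preferential rate, but origin Talovia is not Faron; base rate stands.
Additional duty on 2126.84.82 from Talovia: +65.9%. Applied ad valorem rate: 15% + 65.9% = 80.9%.
Duty = $186,607.40 × 80.9% = $150,965.39.
Line 2 (2032.13.35, Faron, 1,734 kg, $86,682.66):
Base rate for 2032.13.35 is 11.5%.
Origin Faron is the FTA partner but 2032.13.35 is not on the preference list; base rate stands.
The additional-duty order on 2032.13.35 targets Talovia, not Faron; it does not apply.
Duty = $86,682.66 × 11.5% = $9,968.51.
Line 3 (7551.93.54, Faron, 3,337 units, $680,714.63):
Base rate for 7551.93.54 is 14.5%.
Origin Faron qualifies under the Ravland–Faron agreement and 7551.93.54 is covered: preferential rate 8.5% applies instead.
Duty = $680,714.63 × 8.5% = $57,860.74.
Total = $150,965.39 + $9,968.51 + $57,860.74 = $218,794.64.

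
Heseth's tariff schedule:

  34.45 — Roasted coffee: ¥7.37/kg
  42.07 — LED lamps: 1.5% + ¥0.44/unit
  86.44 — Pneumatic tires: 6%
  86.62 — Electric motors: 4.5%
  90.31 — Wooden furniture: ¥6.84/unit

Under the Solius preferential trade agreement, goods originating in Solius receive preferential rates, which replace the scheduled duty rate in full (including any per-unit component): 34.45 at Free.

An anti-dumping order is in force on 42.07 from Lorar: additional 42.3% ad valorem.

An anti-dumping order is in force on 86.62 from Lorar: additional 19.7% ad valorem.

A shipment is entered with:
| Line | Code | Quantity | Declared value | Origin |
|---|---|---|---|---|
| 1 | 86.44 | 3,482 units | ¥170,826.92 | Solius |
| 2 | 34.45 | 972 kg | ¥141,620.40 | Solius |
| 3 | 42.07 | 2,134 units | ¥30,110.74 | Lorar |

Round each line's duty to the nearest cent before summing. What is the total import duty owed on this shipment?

¥24,377.08

Line 1 (86.44, Solius, 3,482 units, ¥170,826.92):
Base rate for 86.44 is 6%.
Origin Solius is the FTA partner but 86.44 is not on the preference list; base rate stands.
Duty = ¥170,826.92 × 6% = ¥10,249.62.
Line 2 (34.45, Solius, 972 kg, ¥141,620.40):
Base rate for 34.45 is ¥7.37/kg.
Origin Solius qualifies under the Heseth–Solius agreement and 34.45 is covered: preferential rate Free applies instead.
Duty = ¥141,620.40 × 0% = ¥0.00.
Line 3 (42.07, Lorar, 2,134 units, ¥30,110.74):
Base rate for 42.07 is 1.5% + ¥0.44/unit.
Additional duty on 42.07 from Lorar: +42.3%. Applied ad valorem rate: 1.5% + 42.3% = 43.8%.
Duty = ¥30,110.74 × 43.8% + 2,134 × ¥0.44 = ¥14,127.46.
Total = ¥10,249.62 + ¥0.00 + ¥14,127.46 = ¥24,377.08.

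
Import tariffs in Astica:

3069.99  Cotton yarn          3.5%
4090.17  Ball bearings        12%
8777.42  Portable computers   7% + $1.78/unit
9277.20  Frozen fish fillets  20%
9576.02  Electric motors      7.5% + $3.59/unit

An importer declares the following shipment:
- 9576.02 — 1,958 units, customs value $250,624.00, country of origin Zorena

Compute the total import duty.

Line 1 (9576.02, Zorena, 1,958 units, $250,624.00):
Base rate for 9576.02 is 7.5% + $3.59/unit.
Duty = $250,624.00 × 7.5% + 1,958 × $3.59 = $25,826.02.

$25,826.02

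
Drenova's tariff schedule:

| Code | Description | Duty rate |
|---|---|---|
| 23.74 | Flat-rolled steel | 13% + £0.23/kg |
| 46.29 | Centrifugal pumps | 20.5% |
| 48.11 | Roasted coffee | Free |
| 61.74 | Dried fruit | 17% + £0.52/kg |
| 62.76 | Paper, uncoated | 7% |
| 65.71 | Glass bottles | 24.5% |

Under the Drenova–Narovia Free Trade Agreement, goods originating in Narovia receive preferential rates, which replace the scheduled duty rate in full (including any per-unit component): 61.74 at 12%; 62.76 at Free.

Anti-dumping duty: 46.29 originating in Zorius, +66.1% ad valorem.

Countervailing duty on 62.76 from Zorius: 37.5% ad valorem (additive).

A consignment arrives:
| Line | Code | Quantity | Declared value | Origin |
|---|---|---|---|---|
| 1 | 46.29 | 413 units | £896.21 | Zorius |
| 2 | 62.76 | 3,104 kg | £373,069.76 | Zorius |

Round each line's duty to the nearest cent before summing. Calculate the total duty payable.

£166,792.16

Line 1 (46.29, Zorius, 413 units, £896.21):
Base rate for 46.29 is 20.5%.
Additional duty on 46.29 from Zorius: +66.1%. Applied ad valorem rate: 20.5% + 66.1% = 86.6%.
Duty = £896.21 × 86.6% = £776.12.
Line 2 (62.76, Zorius, 3,104 kg, £373,069.76):
Base rate for 62.76 is 7%.
62.76 has an FTA preferential rate, but origin Zorius is not Narovia; base rate stands.
Additional duty on 62.76 from Zorius: +37.5%. Applied ad valorem rate: 7% + 37.5% = 44.5%.
Duty = £373,069.76 × 44.5% = £166,016.04.
Total = £776.12 + £166,016.04 = £166,792.16.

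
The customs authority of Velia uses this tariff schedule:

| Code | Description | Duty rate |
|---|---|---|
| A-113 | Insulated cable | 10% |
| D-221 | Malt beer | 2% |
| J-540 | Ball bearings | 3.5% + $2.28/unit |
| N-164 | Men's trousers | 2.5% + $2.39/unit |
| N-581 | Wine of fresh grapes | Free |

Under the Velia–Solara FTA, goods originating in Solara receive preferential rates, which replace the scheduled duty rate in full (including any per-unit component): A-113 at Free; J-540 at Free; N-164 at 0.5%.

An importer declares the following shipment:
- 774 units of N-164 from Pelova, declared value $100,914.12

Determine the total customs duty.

Line 1 (N-164, Pelova, 774 units, $100,914.12):
Base rate for N-164 is 2.5% + $2.39/unit.
N-164 has an FTA preferential rate, but origin Pelova is not Solara; base rate stands.
Duty = $100,914.12 × 2.5% + 774 × $2.39 = $4,372.71.

$4,372.71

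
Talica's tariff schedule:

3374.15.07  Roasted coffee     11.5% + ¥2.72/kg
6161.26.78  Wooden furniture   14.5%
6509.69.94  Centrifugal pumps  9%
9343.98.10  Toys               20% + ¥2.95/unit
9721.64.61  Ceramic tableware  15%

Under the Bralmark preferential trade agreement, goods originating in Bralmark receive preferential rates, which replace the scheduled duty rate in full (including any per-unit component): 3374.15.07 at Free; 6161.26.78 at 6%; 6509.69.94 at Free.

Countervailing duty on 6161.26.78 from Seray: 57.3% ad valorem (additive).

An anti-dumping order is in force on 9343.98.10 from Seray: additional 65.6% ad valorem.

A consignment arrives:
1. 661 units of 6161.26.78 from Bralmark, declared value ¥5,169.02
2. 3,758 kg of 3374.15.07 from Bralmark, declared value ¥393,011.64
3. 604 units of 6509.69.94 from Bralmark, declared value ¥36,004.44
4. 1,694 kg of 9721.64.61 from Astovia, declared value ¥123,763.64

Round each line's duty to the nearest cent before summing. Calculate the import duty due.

¥18,874.69

Line 1 (6161.26.78, Bralmark, 661 units, ¥5,169.02):
Base rate for 6161.26.78 is 14.5%.
Origin Bralmark qualifies under the Talica–Bralmark agreement and 6161.26.78 is covered: preferential rate 6% applies instead.
The additional-duty order on 6161.26.78 targets Seray, not Bralmark; it does not apply.
Duty = ¥5,169.02 × 6% = ¥310.14.
Line 2 (3374.15.07, Bralmark, 3,758 kg, ¥393,011.64):
Base rate for 3374.15.07 is 11.5% + ¥2.72/kg.
Origin Bralmark qualifies under the Talica–Bralmark agreement and 3374.15.07 is covered: preferential rate Free applies instead.
Duty = ¥393,011.64 × 0% = ¥0.00.
Line 3 (6509.69.94, Bralmark, 604 units, ¥36,004.44):
Base rate for 6509.69.94 is 9%.
Origin Bralmark qualifies under the Talica–Bralmark agreement and 6509.69.94 is covered: preferential rate Free applies instead.
Duty = ¥36,004.44 × 0% = ¥0.00.
Line 4 (9721.64.61, Astovia, 1,694 kg, ¥123,763.64):
Base rate for 9721.64.61 is 15%.
Duty = ¥123,763.64 × 15% = ¥18,564.55.
Total = ¥310.14 + ¥0.00 + ¥0.00 + ¥18,564.55 = ¥18,874.69.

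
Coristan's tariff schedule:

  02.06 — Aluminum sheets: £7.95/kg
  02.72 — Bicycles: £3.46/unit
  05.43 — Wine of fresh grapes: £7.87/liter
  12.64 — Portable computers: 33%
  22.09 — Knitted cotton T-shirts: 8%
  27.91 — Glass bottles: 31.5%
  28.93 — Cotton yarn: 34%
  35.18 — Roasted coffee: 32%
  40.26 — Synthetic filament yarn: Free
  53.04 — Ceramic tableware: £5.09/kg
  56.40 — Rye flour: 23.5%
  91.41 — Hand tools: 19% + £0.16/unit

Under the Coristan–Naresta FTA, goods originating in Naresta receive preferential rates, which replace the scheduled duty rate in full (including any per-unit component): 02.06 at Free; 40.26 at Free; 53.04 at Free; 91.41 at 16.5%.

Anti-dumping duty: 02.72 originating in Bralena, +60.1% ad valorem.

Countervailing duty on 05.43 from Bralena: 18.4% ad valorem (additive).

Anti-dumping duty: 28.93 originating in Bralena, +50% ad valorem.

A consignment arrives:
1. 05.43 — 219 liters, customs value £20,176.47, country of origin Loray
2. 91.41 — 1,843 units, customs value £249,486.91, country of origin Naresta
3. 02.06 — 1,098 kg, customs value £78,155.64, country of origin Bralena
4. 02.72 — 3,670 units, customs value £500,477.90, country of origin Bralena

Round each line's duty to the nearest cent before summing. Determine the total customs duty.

Line 1 (05.43, Loray, 219 liters, £20,176.47):
Base rate for 05.43 is £7.87/liter.
The additional-duty order on 05.43 targets Bralena, not Loray; it does not apply.
Duty = 219 × £7.87 = £1,723.53.
Line 2 (91.41, Naresta, 1,843 units, £249,486.91):
Base rate for 91.41 is 19% + £0.16/unit.
Origin Naresta qualifies under the Coristan–Naresta agreement and 91.41 is covered: preferential rate 16.5% applies instead.
Duty = £249,486.91 × 16.5% = £41,165.34.
Line 3 (02.06, Bralena, 1,098 kg, £78,155.64):
Base rate for 02.06 is £7.95/kg.
02.06 has an FTA preferential rate, but origin Bralena is not Naresta; base rate stands.
Duty = 1,098 × £7.95 = £8,729.10.
Line 4 (02.72, Bralena, 3,670 units, £500,477.90):
Base rate for 02.72 is £3.46/unit.
Additional duty on 02.72 from Bralena: +60.1% ad valorem. Applied ad valorem rate = 60.1%.
Duty = £500,477.90 × 60.1% + 3,670 × £3.46 = £313,485.42.
Total = £1,723.53 + £41,165.34 + £8,729.10 + £313,485.42 = £365,103.39.

£365,103.39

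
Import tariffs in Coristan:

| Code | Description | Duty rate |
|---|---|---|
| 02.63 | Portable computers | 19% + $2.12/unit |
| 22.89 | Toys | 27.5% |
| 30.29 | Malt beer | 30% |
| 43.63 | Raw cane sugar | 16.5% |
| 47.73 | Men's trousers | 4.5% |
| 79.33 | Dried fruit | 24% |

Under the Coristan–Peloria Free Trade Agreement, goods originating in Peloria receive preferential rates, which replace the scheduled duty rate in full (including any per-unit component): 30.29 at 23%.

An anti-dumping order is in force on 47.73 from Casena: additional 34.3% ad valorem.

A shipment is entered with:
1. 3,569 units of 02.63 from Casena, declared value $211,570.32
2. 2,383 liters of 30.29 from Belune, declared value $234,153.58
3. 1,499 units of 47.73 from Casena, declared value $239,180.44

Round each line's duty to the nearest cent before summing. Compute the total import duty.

Line 1 (02.63, Casena, 3,569 units, $211,570.32):
Base rate for 02.63 is 19% + $2.12/unit.
Duty = $211,570.32 × 19% + 3,569 × $2.12 = $47,764.64.
Line 2 (30.29, Belune, 2,383 liters, $234,153.58):
Base rate for 30.29 is 30%.
30.29 has an FTA preferential rate, but origin Belune is not Peloria; base rate stands.
Duty = $234,153.58 × 30% = $70,246.07.
Line 3 (47.73, Casena, 1,499 units, $239,180.44):
Base rate for 47.73 is 4.5%.
Additional duty on 47.73 from Casena: +34.3%. Applied ad valorem rate: 4.5% + 34.3% = 38.8%.
Duty = $239,180.44 × 38.8% = $92,802.01.
Total = $47,764.64 + $70,246.07 + $92,802.01 = $210,812.72.

$210,812.72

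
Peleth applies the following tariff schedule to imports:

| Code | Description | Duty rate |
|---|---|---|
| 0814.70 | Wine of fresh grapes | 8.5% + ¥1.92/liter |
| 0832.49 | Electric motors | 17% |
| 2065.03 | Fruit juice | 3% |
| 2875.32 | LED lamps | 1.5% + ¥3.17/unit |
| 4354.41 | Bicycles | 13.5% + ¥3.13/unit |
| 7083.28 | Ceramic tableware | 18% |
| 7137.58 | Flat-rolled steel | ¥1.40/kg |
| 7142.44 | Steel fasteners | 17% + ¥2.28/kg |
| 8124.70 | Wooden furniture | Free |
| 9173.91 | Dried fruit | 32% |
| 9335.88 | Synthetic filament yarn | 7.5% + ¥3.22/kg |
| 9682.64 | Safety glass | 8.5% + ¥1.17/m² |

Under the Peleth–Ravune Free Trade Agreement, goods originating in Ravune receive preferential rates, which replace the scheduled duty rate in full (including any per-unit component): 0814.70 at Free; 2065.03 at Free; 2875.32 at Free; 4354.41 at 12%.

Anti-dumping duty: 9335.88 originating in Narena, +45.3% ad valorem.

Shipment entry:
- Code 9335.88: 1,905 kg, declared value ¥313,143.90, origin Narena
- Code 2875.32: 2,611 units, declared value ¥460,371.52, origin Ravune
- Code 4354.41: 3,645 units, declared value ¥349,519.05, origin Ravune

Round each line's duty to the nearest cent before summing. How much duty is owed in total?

¥213,416.37

Line 1 (9335.88, Narena, 1,905 kg, ¥313,143.90):
Base rate for 9335.88 is 7.5% + ¥3.22/kg.
Additional duty on 9335.88 from Narena: +45.3%. Applied ad valorem rate: 7.5% + 45.3% = 52.8%.
Duty = ¥313,143.90 × 52.8% + 1,905 × ¥3.22 = ¥171,474.08.
Line 2 (2875.32, Ravune, 2,611 units, ¥460,371.52):
Base rate for 2875.32 is 1.5% + ¥3.17/unit.
Origin Ravune qualifies under the Peleth–Ravune agreement and 2875.32 is covered: preferential rate Free applies instead.
Duty = ¥460,371.52 × 0% = ¥0.00.
Line 3 (4354.41, Ravune, 3,645 units, ¥349,519.05):
Base rate for 4354.41 is 13.5% + ¥3.13/unit.
Origin Ravune qualifies under the Peleth–Ravune agreement and 4354.41 is covered: preferential rate 12% applies instead.
Duty = ¥349,519.05 × 12% = ¥41,942.29.
Total = ¥171,474.08 + ¥0.00 + ¥41,942.29 = ¥213,416.37.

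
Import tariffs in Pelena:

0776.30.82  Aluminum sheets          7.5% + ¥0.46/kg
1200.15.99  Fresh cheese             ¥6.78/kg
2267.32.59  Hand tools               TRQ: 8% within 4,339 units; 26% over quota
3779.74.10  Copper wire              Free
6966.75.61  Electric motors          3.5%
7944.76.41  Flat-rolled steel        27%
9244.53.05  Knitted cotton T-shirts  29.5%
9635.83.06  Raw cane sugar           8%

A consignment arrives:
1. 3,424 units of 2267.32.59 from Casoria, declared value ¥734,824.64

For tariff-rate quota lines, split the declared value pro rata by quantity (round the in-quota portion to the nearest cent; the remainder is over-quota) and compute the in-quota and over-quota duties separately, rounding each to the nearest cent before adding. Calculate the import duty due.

¥58,785.97

Line 1 (2267.32.59, Casoria, 3,424 units, ¥734,824.64):
Code 2267.32.59 is under a tariff-rate quota (threshold 4,339 units). Quantity 3,424 units is within the quota, so the in-quota rate 8% applies to the full value.
Duty = ¥734,824.64 × 8% = ¥58,785.97.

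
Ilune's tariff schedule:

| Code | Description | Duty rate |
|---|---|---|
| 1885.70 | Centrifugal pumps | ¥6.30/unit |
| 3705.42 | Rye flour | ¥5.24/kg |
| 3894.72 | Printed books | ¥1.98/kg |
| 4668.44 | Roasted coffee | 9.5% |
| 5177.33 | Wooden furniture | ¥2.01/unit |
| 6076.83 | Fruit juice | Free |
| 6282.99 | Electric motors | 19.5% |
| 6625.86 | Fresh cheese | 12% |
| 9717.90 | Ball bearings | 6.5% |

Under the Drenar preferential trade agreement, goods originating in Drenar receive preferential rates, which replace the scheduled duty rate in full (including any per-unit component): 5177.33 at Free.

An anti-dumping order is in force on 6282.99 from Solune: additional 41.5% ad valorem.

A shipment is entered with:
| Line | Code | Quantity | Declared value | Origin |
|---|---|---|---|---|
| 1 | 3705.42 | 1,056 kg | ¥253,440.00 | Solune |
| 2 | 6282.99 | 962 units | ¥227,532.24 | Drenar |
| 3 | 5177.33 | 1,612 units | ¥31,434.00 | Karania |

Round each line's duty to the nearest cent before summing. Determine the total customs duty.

¥53,142.35

Line 1 (3705.42, Solune, 1,056 kg, ¥253,440.00):
Base rate for 3705.42 is ¥5.24/kg.
Duty = 1,056 × ¥5.24 = ¥5,533.44.
Line 2 (6282.99, Drenar, 962 units, ¥227,532.24):
Base rate for 6282.99 is 19.5%.
Origin Drenar is the FTA partner but 6282.99 is not on the preference list; base rate stands.
The additional-duty order on 6282.99 targets Solune, not Drenar; it does not apply.
Duty = ¥227,532.24 × 19.5% = ¥44,368.79.
Line 3 (5177.33, Karania, 1,612 units, ¥31,434.00):
Base rate for 5177.33 is ¥2.01/unit.
5177.33 has an FTA preferential rate, but origin Karania is not Drenar; base rate stands.
Duty = 1,612 × ¥2.01 = ¥3,240.12.
Total = ¥5,533.44 + ¥44,368.79 + ¥3,240.12 = ¥53,142.35.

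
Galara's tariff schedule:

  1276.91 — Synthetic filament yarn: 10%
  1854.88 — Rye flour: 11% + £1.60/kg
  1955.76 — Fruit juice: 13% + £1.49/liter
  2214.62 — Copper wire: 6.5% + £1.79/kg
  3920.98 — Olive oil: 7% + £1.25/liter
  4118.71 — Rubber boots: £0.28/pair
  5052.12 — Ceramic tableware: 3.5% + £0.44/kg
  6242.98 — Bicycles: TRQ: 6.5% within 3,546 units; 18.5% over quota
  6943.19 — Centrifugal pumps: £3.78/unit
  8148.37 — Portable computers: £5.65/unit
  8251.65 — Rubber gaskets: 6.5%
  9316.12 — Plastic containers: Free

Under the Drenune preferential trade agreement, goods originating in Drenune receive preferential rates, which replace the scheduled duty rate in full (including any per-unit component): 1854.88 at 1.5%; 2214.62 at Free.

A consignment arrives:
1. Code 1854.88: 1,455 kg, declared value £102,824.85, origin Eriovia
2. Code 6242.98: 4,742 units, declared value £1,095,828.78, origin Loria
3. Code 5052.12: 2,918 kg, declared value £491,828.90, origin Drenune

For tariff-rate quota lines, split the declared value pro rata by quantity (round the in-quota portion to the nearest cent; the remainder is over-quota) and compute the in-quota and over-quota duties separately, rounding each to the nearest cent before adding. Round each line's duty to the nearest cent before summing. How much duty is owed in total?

£136,531.56

Line 1 (1854.88, Eriovia, 1,455 kg, £102,824.85):
Base rate for 1854.88 is 11% + £1.60/kg.
1854.88 has an FTA preferential rate, but origin Eriovia is not Drenune; base rate stands.
Duty = £102,824.85 × 11% + 1,455 × £1.60 = £13,638.73.
Line 2 (6242.98, Loria, 4,742 units, £1,095,828.78):
Code 6242.98 is under a tariff-rate quota (threshold 3,546 units). In-quota: 3,546 units at 6.5%; over-quota: 1,196 units at 18.5%.
Pro-rata value split: in-quota = £1,095,828.78 × 3,546/4,742 = £819,445.14; over-quota = £1,095,828.78 − £819,445.14 = £276,383.64.
In-quota duty = £819,445.14 × 6.5% = £53,263.93. Over-quota duty = £276,383.64 × 18.5% = £51,130.97.
Line duty = £53,263.93 + £51,130.97 = £104,394.90.
Line 3 (5052.12, Drenune, 2,918 kg, £491,828.90):
Base rate for 5052.12 is 3.5% + £0.44/kg.
Origin Drenune is the FTA partner but 5052.12 is not on the preference list; base rate stands.
Duty = £491,828.90 × 3.5% + 2,918 × £0.44 = £18,497.93.
Total = £13,638.73 + £104,394.90 + £18,497.93 = £136,531.56.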